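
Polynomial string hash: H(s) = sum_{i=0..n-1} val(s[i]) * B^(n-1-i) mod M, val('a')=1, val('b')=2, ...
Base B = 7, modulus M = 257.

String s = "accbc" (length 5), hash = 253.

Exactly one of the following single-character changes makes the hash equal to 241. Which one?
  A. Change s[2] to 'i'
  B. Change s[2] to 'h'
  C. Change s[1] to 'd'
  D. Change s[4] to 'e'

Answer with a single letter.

Option A: s[2]='c'->'i', delta=(9-3)*7^2 mod 257 = 37, hash=253+37 mod 257 = 33
Option B: s[2]='c'->'h', delta=(8-3)*7^2 mod 257 = 245, hash=253+245 mod 257 = 241 <-- target
Option C: s[1]='c'->'d', delta=(4-3)*7^3 mod 257 = 86, hash=253+86 mod 257 = 82
Option D: s[4]='c'->'e', delta=(5-3)*7^0 mod 257 = 2, hash=253+2 mod 257 = 255

Answer: B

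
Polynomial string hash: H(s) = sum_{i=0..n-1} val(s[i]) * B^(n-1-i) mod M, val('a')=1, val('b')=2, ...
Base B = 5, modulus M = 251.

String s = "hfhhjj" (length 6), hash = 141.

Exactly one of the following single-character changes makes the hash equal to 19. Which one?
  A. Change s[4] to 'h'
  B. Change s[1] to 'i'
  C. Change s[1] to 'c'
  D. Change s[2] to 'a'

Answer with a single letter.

Answer: D

Derivation:
Option A: s[4]='j'->'h', delta=(8-10)*5^1 mod 251 = 241, hash=141+241 mod 251 = 131
Option B: s[1]='f'->'i', delta=(9-6)*5^4 mod 251 = 118, hash=141+118 mod 251 = 8
Option C: s[1]='f'->'c', delta=(3-6)*5^4 mod 251 = 133, hash=141+133 mod 251 = 23
Option D: s[2]='h'->'a', delta=(1-8)*5^3 mod 251 = 129, hash=141+129 mod 251 = 19 <-- target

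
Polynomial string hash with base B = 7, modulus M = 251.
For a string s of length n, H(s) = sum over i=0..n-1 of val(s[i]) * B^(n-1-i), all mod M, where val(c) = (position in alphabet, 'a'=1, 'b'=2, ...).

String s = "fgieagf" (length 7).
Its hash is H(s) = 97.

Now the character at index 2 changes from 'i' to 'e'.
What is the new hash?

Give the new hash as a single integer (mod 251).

val('i') = 9, val('e') = 5
Position k = 2, exponent = n-1-k = 4
B^4 mod M = 7^4 mod 251 = 142
Delta = (5 - 9) * 142 mod 251 = 185
New hash = (97 + 185) mod 251 = 31

Answer: 31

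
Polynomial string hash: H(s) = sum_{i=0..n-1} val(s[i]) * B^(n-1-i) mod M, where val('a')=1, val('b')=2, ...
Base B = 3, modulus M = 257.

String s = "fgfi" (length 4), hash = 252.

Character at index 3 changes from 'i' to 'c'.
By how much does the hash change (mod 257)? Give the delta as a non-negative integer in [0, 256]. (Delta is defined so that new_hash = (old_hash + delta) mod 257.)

Delta formula: (val(new) - val(old)) * B^(n-1-k) mod M
  val('c') - val('i') = 3 - 9 = -6
  B^(n-1-k) = 3^0 mod 257 = 1
  Delta = -6 * 1 mod 257 = 251

Answer: 251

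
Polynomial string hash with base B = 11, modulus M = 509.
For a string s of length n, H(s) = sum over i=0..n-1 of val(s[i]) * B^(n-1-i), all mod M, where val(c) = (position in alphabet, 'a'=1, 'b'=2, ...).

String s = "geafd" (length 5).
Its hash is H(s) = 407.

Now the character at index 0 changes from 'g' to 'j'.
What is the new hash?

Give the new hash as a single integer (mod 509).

val('g') = 7, val('j') = 10
Position k = 0, exponent = n-1-k = 4
B^4 mod M = 11^4 mod 509 = 389
Delta = (10 - 7) * 389 mod 509 = 149
New hash = (407 + 149) mod 509 = 47

Answer: 47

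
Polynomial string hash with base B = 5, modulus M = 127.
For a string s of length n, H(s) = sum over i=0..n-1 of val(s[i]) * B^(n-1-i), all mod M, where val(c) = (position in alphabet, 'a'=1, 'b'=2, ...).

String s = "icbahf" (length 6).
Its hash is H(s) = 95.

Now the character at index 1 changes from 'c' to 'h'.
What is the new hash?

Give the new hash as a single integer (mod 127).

val('c') = 3, val('h') = 8
Position k = 1, exponent = n-1-k = 4
B^4 mod M = 5^4 mod 127 = 117
Delta = (8 - 3) * 117 mod 127 = 77
New hash = (95 + 77) mod 127 = 45

Answer: 45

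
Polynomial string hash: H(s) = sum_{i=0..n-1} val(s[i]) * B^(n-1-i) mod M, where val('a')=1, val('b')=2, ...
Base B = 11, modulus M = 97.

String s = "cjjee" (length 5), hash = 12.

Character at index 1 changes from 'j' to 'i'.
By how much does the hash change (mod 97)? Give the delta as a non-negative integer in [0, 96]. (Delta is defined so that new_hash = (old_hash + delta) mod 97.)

Answer: 27

Derivation:
Delta formula: (val(new) - val(old)) * B^(n-1-k) mod M
  val('i') - val('j') = 9 - 10 = -1
  B^(n-1-k) = 11^3 mod 97 = 70
  Delta = -1 * 70 mod 97 = 27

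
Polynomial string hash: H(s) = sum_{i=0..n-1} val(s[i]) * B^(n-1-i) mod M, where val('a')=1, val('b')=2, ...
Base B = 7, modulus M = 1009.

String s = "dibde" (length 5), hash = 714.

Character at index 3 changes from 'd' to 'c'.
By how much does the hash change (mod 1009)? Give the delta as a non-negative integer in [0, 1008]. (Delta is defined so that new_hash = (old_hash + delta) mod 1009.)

Answer: 1002

Derivation:
Delta formula: (val(new) - val(old)) * B^(n-1-k) mod M
  val('c') - val('d') = 3 - 4 = -1
  B^(n-1-k) = 7^1 mod 1009 = 7
  Delta = -1 * 7 mod 1009 = 1002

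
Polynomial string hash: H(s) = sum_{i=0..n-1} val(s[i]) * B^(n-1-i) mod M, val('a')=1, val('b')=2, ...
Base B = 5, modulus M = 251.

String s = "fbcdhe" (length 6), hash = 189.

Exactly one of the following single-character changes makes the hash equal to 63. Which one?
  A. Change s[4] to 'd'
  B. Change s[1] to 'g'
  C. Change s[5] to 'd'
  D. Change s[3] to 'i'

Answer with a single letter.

Answer: D

Derivation:
Option A: s[4]='h'->'d', delta=(4-8)*5^1 mod 251 = 231, hash=189+231 mod 251 = 169
Option B: s[1]='b'->'g', delta=(7-2)*5^4 mod 251 = 113, hash=189+113 mod 251 = 51
Option C: s[5]='e'->'d', delta=(4-5)*5^0 mod 251 = 250, hash=189+250 mod 251 = 188
Option D: s[3]='d'->'i', delta=(9-4)*5^2 mod 251 = 125, hash=189+125 mod 251 = 63 <-- target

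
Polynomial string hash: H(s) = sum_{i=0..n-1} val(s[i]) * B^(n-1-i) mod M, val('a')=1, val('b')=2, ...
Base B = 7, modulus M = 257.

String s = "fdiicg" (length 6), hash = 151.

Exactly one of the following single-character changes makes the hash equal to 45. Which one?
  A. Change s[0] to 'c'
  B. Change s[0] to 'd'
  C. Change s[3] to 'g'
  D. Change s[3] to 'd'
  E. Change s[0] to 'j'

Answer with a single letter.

Option A: s[0]='f'->'c', delta=(3-6)*7^5 mod 257 = 208, hash=151+208 mod 257 = 102
Option B: s[0]='f'->'d', delta=(4-6)*7^5 mod 257 = 53, hash=151+53 mod 257 = 204
Option C: s[3]='i'->'g', delta=(7-9)*7^2 mod 257 = 159, hash=151+159 mod 257 = 53
Option D: s[3]='i'->'d', delta=(4-9)*7^2 mod 257 = 12, hash=151+12 mod 257 = 163
Option E: s[0]='f'->'j', delta=(10-6)*7^5 mod 257 = 151, hash=151+151 mod 257 = 45 <-- target

Answer: E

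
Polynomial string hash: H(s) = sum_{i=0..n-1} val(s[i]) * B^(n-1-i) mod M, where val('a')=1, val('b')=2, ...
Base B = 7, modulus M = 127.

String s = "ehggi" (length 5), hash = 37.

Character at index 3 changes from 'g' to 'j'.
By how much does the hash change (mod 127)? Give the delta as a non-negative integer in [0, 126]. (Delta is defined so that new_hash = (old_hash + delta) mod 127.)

Delta formula: (val(new) - val(old)) * B^(n-1-k) mod M
  val('j') - val('g') = 10 - 7 = 3
  B^(n-1-k) = 7^1 mod 127 = 7
  Delta = 3 * 7 mod 127 = 21

Answer: 21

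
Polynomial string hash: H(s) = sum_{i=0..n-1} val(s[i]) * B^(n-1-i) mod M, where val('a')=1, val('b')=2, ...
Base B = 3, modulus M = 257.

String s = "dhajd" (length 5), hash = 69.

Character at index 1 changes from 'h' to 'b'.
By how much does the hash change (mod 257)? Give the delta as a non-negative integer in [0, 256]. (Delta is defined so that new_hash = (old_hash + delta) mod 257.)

Delta formula: (val(new) - val(old)) * B^(n-1-k) mod M
  val('b') - val('h') = 2 - 8 = -6
  B^(n-1-k) = 3^3 mod 257 = 27
  Delta = -6 * 27 mod 257 = 95

Answer: 95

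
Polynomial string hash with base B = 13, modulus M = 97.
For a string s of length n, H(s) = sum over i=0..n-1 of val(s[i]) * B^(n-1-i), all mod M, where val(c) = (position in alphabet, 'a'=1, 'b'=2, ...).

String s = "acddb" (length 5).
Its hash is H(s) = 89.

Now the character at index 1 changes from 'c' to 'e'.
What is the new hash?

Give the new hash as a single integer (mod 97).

Answer: 21

Derivation:
val('c') = 3, val('e') = 5
Position k = 1, exponent = n-1-k = 3
B^3 mod M = 13^3 mod 97 = 63
Delta = (5 - 3) * 63 mod 97 = 29
New hash = (89 + 29) mod 97 = 21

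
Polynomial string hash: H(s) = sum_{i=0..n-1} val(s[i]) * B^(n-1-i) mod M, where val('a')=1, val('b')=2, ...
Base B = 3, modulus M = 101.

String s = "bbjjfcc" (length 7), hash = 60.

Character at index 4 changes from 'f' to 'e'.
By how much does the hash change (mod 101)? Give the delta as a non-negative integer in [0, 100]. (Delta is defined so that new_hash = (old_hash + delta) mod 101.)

Delta formula: (val(new) - val(old)) * B^(n-1-k) mod M
  val('e') - val('f') = 5 - 6 = -1
  B^(n-1-k) = 3^2 mod 101 = 9
  Delta = -1 * 9 mod 101 = 92

Answer: 92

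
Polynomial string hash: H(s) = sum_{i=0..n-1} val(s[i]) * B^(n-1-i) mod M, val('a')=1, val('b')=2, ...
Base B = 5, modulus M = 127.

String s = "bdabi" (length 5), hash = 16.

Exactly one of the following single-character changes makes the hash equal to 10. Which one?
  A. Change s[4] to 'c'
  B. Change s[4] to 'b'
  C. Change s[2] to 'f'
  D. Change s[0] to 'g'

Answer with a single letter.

Option A: s[4]='i'->'c', delta=(3-9)*5^0 mod 127 = 121, hash=16+121 mod 127 = 10 <-- target
Option B: s[4]='i'->'b', delta=(2-9)*5^0 mod 127 = 120, hash=16+120 mod 127 = 9
Option C: s[2]='a'->'f', delta=(6-1)*5^2 mod 127 = 125, hash=16+125 mod 127 = 14
Option D: s[0]='b'->'g', delta=(7-2)*5^4 mod 127 = 77, hash=16+77 mod 127 = 93

Answer: A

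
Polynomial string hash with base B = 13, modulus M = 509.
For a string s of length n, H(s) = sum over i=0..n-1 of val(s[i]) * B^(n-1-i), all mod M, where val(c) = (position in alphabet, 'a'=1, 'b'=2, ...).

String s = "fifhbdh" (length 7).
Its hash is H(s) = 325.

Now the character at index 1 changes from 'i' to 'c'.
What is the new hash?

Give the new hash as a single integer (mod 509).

Answer: 460

Derivation:
val('i') = 9, val('c') = 3
Position k = 1, exponent = n-1-k = 5
B^5 mod M = 13^5 mod 509 = 232
Delta = (3 - 9) * 232 mod 509 = 135
New hash = (325 + 135) mod 509 = 460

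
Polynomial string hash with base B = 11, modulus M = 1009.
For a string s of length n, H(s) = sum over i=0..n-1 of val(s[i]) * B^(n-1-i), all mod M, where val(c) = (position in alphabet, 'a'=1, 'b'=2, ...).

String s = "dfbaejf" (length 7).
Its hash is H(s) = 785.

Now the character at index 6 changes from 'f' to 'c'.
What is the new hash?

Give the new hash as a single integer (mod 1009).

Answer: 782

Derivation:
val('f') = 6, val('c') = 3
Position k = 6, exponent = n-1-k = 0
B^0 mod M = 11^0 mod 1009 = 1
Delta = (3 - 6) * 1 mod 1009 = 1006
New hash = (785 + 1006) mod 1009 = 782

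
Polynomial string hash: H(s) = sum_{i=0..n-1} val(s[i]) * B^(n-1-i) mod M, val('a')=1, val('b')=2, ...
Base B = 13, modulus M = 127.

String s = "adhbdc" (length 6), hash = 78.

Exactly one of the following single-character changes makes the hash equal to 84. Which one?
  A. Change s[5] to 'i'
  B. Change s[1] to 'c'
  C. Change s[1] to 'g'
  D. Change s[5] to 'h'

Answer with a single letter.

Option A: s[5]='c'->'i', delta=(9-3)*13^0 mod 127 = 6, hash=78+6 mod 127 = 84 <-- target
Option B: s[1]='d'->'c', delta=(3-4)*13^4 mod 127 = 14, hash=78+14 mod 127 = 92
Option C: s[1]='d'->'g', delta=(7-4)*13^4 mod 127 = 85, hash=78+85 mod 127 = 36
Option D: s[5]='c'->'h', delta=(8-3)*13^0 mod 127 = 5, hash=78+5 mod 127 = 83

Answer: A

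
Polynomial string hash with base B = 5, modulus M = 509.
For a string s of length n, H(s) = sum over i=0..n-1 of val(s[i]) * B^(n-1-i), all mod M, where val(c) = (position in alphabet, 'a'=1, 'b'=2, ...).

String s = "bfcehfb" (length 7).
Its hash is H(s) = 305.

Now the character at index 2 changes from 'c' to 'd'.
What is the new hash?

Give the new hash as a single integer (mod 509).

Answer: 421

Derivation:
val('c') = 3, val('d') = 4
Position k = 2, exponent = n-1-k = 4
B^4 mod M = 5^4 mod 509 = 116
Delta = (4 - 3) * 116 mod 509 = 116
New hash = (305 + 116) mod 509 = 421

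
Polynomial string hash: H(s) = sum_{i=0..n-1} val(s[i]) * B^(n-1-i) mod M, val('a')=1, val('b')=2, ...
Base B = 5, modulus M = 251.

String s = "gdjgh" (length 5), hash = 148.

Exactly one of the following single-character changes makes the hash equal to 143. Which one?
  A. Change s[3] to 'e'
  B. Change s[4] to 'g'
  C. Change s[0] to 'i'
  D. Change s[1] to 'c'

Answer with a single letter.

Answer: C

Derivation:
Option A: s[3]='g'->'e', delta=(5-7)*5^1 mod 251 = 241, hash=148+241 mod 251 = 138
Option B: s[4]='h'->'g', delta=(7-8)*5^0 mod 251 = 250, hash=148+250 mod 251 = 147
Option C: s[0]='g'->'i', delta=(9-7)*5^4 mod 251 = 246, hash=148+246 mod 251 = 143 <-- target
Option D: s[1]='d'->'c', delta=(3-4)*5^3 mod 251 = 126, hash=148+126 mod 251 = 23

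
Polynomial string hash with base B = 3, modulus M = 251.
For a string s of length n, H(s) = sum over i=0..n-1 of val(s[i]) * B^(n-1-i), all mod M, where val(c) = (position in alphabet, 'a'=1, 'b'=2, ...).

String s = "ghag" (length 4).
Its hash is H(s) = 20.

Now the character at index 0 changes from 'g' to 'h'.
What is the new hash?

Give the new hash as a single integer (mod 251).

val('g') = 7, val('h') = 8
Position k = 0, exponent = n-1-k = 3
B^3 mod M = 3^3 mod 251 = 27
Delta = (8 - 7) * 27 mod 251 = 27
New hash = (20 + 27) mod 251 = 47

Answer: 47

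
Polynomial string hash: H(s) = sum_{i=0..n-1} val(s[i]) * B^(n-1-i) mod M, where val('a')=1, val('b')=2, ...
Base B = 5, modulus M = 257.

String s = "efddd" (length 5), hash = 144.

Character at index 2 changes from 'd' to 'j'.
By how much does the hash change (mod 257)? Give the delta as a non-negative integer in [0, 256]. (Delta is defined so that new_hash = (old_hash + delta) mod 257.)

Answer: 150

Derivation:
Delta formula: (val(new) - val(old)) * B^(n-1-k) mod M
  val('j') - val('d') = 10 - 4 = 6
  B^(n-1-k) = 5^2 mod 257 = 25
  Delta = 6 * 25 mod 257 = 150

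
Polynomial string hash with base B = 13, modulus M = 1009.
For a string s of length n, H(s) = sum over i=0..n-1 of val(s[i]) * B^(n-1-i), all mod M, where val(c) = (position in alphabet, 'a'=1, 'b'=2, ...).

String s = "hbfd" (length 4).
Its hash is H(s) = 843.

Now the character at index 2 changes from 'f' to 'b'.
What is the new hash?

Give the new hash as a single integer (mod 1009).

val('f') = 6, val('b') = 2
Position k = 2, exponent = n-1-k = 1
B^1 mod M = 13^1 mod 1009 = 13
Delta = (2 - 6) * 13 mod 1009 = 957
New hash = (843 + 957) mod 1009 = 791

Answer: 791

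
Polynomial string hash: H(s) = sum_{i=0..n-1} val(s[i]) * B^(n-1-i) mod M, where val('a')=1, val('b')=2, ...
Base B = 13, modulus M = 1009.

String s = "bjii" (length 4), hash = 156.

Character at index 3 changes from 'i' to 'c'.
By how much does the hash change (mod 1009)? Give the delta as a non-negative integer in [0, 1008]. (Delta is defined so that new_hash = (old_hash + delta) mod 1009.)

Delta formula: (val(new) - val(old)) * B^(n-1-k) mod M
  val('c') - val('i') = 3 - 9 = -6
  B^(n-1-k) = 13^0 mod 1009 = 1
  Delta = -6 * 1 mod 1009 = 1003

Answer: 1003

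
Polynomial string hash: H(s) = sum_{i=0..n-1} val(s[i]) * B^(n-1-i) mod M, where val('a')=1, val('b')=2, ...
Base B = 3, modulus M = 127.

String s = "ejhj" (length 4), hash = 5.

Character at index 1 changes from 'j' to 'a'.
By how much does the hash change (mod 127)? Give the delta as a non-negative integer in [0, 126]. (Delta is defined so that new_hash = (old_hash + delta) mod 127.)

Answer: 46

Derivation:
Delta formula: (val(new) - val(old)) * B^(n-1-k) mod M
  val('a') - val('j') = 1 - 10 = -9
  B^(n-1-k) = 3^2 mod 127 = 9
  Delta = -9 * 9 mod 127 = 46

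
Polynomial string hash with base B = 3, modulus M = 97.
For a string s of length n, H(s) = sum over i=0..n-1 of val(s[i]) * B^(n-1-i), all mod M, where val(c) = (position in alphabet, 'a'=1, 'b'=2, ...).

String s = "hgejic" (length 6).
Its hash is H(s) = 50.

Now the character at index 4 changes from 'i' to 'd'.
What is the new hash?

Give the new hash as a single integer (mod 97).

val('i') = 9, val('d') = 4
Position k = 4, exponent = n-1-k = 1
B^1 mod M = 3^1 mod 97 = 3
Delta = (4 - 9) * 3 mod 97 = 82
New hash = (50 + 82) mod 97 = 35

Answer: 35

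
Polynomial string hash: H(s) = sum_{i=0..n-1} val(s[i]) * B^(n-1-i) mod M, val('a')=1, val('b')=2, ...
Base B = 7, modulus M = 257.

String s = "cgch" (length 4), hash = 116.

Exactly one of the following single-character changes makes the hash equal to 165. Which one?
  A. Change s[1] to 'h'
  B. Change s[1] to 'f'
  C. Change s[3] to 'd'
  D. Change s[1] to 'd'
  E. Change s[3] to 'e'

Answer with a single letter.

Answer: A

Derivation:
Option A: s[1]='g'->'h', delta=(8-7)*7^2 mod 257 = 49, hash=116+49 mod 257 = 165 <-- target
Option B: s[1]='g'->'f', delta=(6-7)*7^2 mod 257 = 208, hash=116+208 mod 257 = 67
Option C: s[3]='h'->'d', delta=(4-8)*7^0 mod 257 = 253, hash=116+253 mod 257 = 112
Option D: s[1]='g'->'d', delta=(4-7)*7^2 mod 257 = 110, hash=116+110 mod 257 = 226
Option E: s[3]='h'->'e', delta=(5-8)*7^0 mod 257 = 254, hash=116+254 mod 257 = 113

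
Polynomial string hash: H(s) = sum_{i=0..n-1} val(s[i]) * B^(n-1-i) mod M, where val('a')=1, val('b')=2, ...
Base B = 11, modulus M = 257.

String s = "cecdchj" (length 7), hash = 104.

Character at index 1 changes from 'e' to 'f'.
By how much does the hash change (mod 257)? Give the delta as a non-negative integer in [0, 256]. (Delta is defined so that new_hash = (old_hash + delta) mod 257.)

Delta formula: (val(new) - val(old)) * B^(n-1-k) mod M
  val('f') - val('e') = 6 - 5 = 1
  B^(n-1-k) = 11^5 mod 257 = 169
  Delta = 1 * 169 mod 257 = 169

Answer: 169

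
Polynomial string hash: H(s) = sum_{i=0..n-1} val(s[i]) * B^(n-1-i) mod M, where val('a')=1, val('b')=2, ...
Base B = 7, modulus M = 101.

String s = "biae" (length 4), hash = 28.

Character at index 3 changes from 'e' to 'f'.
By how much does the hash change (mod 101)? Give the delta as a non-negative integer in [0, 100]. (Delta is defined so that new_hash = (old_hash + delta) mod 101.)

Delta formula: (val(new) - val(old)) * B^(n-1-k) mod M
  val('f') - val('e') = 6 - 5 = 1
  B^(n-1-k) = 7^0 mod 101 = 1
  Delta = 1 * 1 mod 101 = 1

Answer: 1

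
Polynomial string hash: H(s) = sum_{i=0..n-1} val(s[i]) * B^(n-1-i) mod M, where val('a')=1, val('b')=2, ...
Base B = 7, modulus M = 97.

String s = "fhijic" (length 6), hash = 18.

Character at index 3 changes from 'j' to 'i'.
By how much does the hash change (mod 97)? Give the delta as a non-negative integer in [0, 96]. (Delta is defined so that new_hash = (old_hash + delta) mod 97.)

Answer: 48

Derivation:
Delta formula: (val(new) - val(old)) * B^(n-1-k) mod M
  val('i') - val('j') = 9 - 10 = -1
  B^(n-1-k) = 7^2 mod 97 = 49
  Delta = -1 * 49 mod 97 = 48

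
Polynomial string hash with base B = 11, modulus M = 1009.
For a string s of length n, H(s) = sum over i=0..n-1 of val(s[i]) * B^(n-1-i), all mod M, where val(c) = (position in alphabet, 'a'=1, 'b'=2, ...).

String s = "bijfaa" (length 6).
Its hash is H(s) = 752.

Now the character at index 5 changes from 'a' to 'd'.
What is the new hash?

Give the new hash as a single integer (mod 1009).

Answer: 755

Derivation:
val('a') = 1, val('d') = 4
Position k = 5, exponent = n-1-k = 0
B^0 mod M = 11^0 mod 1009 = 1
Delta = (4 - 1) * 1 mod 1009 = 3
New hash = (752 + 3) mod 1009 = 755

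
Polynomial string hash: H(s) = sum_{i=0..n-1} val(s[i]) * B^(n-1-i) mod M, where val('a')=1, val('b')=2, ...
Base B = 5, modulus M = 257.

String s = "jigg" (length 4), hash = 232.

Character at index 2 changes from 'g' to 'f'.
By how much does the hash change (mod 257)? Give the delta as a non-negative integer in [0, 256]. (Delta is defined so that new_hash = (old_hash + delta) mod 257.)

Answer: 252

Derivation:
Delta formula: (val(new) - val(old)) * B^(n-1-k) mod M
  val('f') - val('g') = 6 - 7 = -1
  B^(n-1-k) = 5^1 mod 257 = 5
  Delta = -1 * 5 mod 257 = 252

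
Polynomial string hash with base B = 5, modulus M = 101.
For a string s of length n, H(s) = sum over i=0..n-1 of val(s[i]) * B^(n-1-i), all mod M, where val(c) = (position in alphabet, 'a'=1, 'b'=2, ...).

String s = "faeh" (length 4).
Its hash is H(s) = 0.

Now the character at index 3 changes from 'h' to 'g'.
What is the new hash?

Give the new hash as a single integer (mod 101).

val('h') = 8, val('g') = 7
Position k = 3, exponent = n-1-k = 0
B^0 mod M = 5^0 mod 101 = 1
Delta = (7 - 8) * 1 mod 101 = 100
New hash = (0 + 100) mod 101 = 100

Answer: 100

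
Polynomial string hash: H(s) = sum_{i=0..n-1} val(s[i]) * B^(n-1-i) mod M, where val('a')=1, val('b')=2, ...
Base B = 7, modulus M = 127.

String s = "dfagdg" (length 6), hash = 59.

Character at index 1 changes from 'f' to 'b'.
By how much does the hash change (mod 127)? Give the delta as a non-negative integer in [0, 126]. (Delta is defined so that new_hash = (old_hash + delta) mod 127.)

Answer: 48

Derivation:
Delta formula: (val(new) - val(old)) * B^(n-1-k) mod M
  val('b') - val('f') = 2 - 6 = -4
  B^(n-1-k) = 7^4 mod 127 = 115
  Delta = -4 * 115 mod 127 = 48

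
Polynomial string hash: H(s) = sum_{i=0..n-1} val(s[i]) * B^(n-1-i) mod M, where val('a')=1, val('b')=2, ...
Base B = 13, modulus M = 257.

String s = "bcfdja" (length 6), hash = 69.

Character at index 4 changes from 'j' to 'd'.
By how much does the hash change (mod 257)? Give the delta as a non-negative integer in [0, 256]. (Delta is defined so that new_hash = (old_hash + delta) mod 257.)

Delta formula: (val(new) - val(old)) * B^(n-1-k) mod M
  val('d') - val('j') = 4 - 10 = -6
  B^(n-1-k) = 13^1 mod 257 = 13
  Delta = -6 * 13 mod 257 = 179

Answer: 179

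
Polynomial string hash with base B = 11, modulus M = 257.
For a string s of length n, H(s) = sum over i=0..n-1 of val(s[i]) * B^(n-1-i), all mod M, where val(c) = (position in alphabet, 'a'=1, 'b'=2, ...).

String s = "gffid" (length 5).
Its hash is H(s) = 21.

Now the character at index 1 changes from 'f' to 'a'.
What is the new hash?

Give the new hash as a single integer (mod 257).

val('f') = 6, val('a') = 1
Position k = 1, exponent = n-1-k = 3
B^3 mod M = 11^3 mod 257 = 46
Delta = (1 - 6) * 46 mod 257 = 27
New hash = (21 + 27) mod 257 = 48

Answer: 48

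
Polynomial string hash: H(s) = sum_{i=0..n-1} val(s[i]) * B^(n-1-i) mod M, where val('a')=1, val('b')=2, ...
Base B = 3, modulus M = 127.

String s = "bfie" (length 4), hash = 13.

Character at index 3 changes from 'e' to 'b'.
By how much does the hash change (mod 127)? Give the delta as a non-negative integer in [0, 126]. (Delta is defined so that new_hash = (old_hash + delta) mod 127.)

Delta formula: (val(new) - val(old)) * B^(n-1-k) mod M
  val('b') - val('e') = 2 - 5 = -3
  B^(n-1-k) = 3^0 mod 127 = 1
  Delta = -3 * 1 mod 127 = 124

Answer: 124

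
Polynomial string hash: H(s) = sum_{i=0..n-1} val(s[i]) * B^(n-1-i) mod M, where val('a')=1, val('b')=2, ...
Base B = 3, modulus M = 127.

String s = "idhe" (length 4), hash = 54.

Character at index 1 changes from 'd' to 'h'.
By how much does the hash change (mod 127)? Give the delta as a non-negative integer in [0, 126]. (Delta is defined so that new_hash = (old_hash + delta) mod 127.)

Delta formula: (val(new) - val(old)) * B^(n-1-k) mod M
  val('h') - val('d') = 8 - 4 = 4
  B^(n-1-k) = 3^2 mod 127 = 9
  Delta = 4 * 9 mod 127 = 36

Answer: 36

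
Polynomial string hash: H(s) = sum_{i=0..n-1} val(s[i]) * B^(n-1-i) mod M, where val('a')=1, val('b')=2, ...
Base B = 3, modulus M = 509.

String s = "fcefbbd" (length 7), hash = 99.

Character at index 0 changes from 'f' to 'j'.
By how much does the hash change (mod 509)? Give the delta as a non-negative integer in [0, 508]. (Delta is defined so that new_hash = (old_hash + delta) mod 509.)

Answer: 371

Derivation:
Delta formula: (val(new) - val(old)) * B^(n-1-k) mod M
  val('j') - val('f') = 10 - 6 = 4
  B^(n-1-k) = 3^6 mod 509 = 220
  Delta = 4 * 220 mod 509 = 371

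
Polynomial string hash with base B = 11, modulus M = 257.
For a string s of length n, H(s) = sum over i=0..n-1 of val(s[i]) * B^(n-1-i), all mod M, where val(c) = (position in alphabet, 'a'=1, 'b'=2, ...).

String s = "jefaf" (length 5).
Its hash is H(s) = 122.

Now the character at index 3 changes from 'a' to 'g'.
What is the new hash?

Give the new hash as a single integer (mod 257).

Answer: 188

Derivation:
val('a') = 1, val('g') = 7
Position k = 3, exponent = n-1-k = 1
B^1 mod M = 11^1 mod 257 = 11
Delta = (7 - 1) * 11 mod 257 = 66
New hash = (122 + 66) mod 257 = 188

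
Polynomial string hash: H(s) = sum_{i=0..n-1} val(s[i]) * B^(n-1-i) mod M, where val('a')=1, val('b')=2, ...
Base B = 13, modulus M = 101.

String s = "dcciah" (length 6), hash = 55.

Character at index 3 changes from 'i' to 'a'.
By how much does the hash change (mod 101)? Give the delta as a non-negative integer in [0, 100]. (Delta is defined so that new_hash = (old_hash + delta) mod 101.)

Delta formula: (val(new) - val(old)) * B^(n-1-k) mod M
  val('a') - val('i') = 1 - 9 = -8
  B^(n-1-k) = 13^2 mod 101 = 68
  Delta = -8 * 68 mod 101 = 62

Answer: 62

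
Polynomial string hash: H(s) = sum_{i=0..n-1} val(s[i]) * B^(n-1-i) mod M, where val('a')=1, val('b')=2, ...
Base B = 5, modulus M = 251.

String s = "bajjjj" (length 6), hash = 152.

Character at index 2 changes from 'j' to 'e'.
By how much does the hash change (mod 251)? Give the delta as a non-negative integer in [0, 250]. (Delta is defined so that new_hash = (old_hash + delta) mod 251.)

Answer: 128

Derivation:
Delta formula: (val(new) - val(old)) * B^(n-1-k) mod M
  val('e') - val('j') = 5 - 10 = -5
  B^(n-1-k) = 5^3 mod 251 = 125
  Delta = -5 * 125 mod 251 = 128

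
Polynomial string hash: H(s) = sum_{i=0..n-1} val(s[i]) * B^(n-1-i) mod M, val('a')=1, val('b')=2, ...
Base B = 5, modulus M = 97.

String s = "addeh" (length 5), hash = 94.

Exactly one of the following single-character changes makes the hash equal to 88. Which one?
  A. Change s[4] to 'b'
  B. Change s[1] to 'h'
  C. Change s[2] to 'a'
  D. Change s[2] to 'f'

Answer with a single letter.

Option A: s[4]='h'->'b', delta=(2-8)*5^0 mod 97 = 91, hash=94+91 mod 97 = 88 <-- target
Option B: s[1]='d'->'h', delta=(8-4)*5^3 mod 97 = 15, hash=94+15 mod 97 = 12
Option C: s[2]='d'->'a', delta=(1-4)*5^2 mod 97 = 22, hash=94+22 mod 97 = 19
Option D: s[2]='d'->'f', delta=(6-4)*5^2 mod 97 = 50, hash=94+50 mod 97 = 47

Answer: A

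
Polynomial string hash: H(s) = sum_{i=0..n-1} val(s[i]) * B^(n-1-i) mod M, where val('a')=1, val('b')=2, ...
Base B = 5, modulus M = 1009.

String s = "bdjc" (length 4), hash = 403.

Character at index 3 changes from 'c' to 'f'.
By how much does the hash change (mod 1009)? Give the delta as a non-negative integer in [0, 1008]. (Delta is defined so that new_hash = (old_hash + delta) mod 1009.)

Delta formula: (val(new) - val(old)) * B^(n-1-k) mod M
  val('f') - val('c') = 6 - 3 = 3
  B^(n-1-k) = 5^0 mod 1009 = 1
  Delta = 3 * 1 mod 1009 = 3

Answer: 3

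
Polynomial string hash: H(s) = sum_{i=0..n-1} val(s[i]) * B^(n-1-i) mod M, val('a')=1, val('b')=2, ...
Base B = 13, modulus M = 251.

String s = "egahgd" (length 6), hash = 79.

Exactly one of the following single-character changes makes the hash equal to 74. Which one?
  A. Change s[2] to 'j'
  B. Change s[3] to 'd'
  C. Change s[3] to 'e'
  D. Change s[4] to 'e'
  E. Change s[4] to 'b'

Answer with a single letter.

Option A: s[2]='a'->'j', delta=(10-1)*13^3 mod 251 = 195, hash=79+195 mod 251 = 23
Option B: s[3]='h'->'d', delta=(4-8)*13^2 mod 251 = 77, hash=79+77 mod 251 = 156
Option C: s[3]='h'->'e', delta=(5-8)*13^2 mod 251 = 246, hash=79+246 mod 251 = 74 <-- target
Option D: s[4]='g'->'e', delta=(5-7)*13^1 mod 251 = 225, hash=79+225 mod 251 = 53
Option E: s[4]='g'->'b', delta=(2-7)*13^1 mod 251 = 186, hash=79+186 mod 251 = 14

Answer: C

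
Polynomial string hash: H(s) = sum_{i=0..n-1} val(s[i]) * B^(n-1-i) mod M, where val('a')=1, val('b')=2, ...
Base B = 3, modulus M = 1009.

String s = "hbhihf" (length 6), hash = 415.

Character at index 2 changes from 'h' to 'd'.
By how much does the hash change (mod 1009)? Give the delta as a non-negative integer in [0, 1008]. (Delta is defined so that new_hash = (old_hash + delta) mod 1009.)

Answer: 901

Derivation:
Delta formula: (val(new) - val(old)) * B^(n-1-k) mod M
  val('d') - val('h') = 4 - 8 = -4
  B^(n-1-k) = 3^3 mod 1009 = 27
  Delta = -4 * 27 mod 1009 = 901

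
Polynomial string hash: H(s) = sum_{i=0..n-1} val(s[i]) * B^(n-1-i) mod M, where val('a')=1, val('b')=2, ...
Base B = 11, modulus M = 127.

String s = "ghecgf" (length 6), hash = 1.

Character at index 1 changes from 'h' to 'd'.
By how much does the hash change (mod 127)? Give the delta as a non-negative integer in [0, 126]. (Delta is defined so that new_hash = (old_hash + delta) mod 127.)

Delta formula: (val(new) - val(old)) * B^(n-1-k) mod M
  val('d') - val('h') = 4 - 8 = -4
  B^(n-1-k) = 11^4 mod 127 = 36
  Delta = -4 * 36 mod 127 = 110

Answer: 110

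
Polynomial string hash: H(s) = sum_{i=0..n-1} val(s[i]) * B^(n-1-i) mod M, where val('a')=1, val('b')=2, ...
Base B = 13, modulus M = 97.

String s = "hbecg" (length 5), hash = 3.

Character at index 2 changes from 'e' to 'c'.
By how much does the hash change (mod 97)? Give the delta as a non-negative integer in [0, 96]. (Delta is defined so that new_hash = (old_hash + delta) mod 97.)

Delta formula: (val(new) - val(old)) * B^(n-1-k) mod M
  val('c') - val('e') = 3 - 5 = -2
  B^(n-1-k) = 13^2 mod 97 = 72
  Delta = -2 * 72 mod 97 = 50

Answer: 50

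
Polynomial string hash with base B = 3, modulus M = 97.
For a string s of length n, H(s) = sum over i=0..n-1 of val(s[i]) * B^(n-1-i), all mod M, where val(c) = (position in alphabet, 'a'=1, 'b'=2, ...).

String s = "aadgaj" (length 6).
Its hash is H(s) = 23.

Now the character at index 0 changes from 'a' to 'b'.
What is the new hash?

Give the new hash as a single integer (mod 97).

val('a') = 1, val('b') = 2
Position k = 0, exponent = n-1-k = 5
B^5 mod M = 3^5 mod 97 = 49
Delta = (2 - 1) * 49 mod 97 = 49
New hash = (23 + 49) mod 97 = 72

Answer: 72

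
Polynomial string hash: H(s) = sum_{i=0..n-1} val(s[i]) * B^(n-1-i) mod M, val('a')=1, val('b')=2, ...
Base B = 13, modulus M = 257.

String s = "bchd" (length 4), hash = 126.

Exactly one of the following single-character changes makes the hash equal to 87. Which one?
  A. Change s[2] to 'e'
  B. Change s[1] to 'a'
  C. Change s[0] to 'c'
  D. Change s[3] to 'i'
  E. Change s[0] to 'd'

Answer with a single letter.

Option A: s[2]='h'->'e', delta=(5-8)*13^1 mod 257 = 218, hash=126+218 mod 257 = 87 <-- target
Option B: s[1]='c'->'a', delta=(1-3)*13^2 mod 257 = 176, hash=126+176 mod 257 = 45
Option C: s[0]='b'->'c', delta=(3-2)*13^3 mod 257 = 141, hash=126+141 mod 257 = 10
Option D: s[3]='d'->'i', delta=(9-4)*13^0 mod 257 = 5, hash=126+5 mod 257 = 131
Option E: s[0]='b'->'d', delta=(4-2)*13^3 mod 257 = 25, hash=126+25 mod 257 = 151

Answer: A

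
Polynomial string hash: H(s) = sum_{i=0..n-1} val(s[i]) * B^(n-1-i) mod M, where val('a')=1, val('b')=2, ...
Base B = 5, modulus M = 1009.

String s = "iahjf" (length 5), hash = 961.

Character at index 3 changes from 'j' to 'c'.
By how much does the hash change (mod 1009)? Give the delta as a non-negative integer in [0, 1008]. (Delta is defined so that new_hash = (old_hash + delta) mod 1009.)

Answer: 974

Derivation:
Delta formula: (val(new) - val(old)) * B^(n-1-k) mod M
  val('c') - val('j') = 3 - 10 = -7
  B^(n-1-k) = 5^1 mod 1009 = 5
  Delta = -7 * 5 mod 1009 = 974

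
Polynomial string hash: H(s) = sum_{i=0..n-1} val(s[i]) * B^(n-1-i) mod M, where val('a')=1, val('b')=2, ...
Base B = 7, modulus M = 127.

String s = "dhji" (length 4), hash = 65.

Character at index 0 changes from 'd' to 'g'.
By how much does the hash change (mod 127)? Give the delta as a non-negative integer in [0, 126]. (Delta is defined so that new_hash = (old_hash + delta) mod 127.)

Answer: 13

Derivation:
Delta formula: (val(new) - val(old)) * B^(n-1-k) mod M
  val('g') - val('d') = 7 - 4 = 3
  B^(n-1-k) = 7^3 mod 127 = 89
  Delta = 3 * 89 mod 127 = 13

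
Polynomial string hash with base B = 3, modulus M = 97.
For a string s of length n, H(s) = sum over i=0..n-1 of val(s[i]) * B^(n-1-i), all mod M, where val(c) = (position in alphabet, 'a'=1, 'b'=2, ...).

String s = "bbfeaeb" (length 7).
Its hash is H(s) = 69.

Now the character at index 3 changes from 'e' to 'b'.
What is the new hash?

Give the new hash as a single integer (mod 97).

val('e') = 5, val('b') = 2
Position k = 3, exponent = n-1-k = 3
B^3 mod M = 3^3 mod 97 = 27
Delta = (2 - 5) * 27 mod 97 = 16
New hash = (69 + 16) mod 97 = 85

Answer: 85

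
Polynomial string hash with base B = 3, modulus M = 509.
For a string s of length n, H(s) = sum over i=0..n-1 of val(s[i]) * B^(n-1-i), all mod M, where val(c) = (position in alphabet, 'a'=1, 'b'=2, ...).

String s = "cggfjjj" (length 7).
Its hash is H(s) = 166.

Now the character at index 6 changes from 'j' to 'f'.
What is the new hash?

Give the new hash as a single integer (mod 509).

val('j') = 10, val('f') = 6
Position k = 6, exponent = n-1-k = 0
B^0 mod M = 3^0 mod 509 = 1
Delta = (6 - 10) * 1 mod 509 = 505
New hash = (166 + 505) mod 509 = 162

Answer: 162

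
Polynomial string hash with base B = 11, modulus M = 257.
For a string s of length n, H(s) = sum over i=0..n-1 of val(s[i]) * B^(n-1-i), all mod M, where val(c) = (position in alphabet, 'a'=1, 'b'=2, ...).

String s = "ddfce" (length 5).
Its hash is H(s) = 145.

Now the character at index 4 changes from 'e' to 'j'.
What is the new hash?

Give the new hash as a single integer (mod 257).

val('e') = 5, val('j') = 10
Position k = 4, exponent = n-1-k = 0
B^0 mod M = 11^0 mod 257 = 1
Delta = (10 - 5) * 1 mod 257 = 5
New hash = (145 + 5) mod 257 = 150

Answer: 150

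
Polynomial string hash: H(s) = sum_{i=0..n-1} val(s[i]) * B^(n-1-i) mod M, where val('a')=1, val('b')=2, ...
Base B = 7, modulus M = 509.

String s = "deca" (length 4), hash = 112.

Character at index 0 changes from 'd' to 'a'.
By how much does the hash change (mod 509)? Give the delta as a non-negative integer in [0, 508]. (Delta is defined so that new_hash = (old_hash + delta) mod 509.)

Answer: 498

Derivation:
Delta formula: (val(new) - val(old)) * B^(n-1-k) mod M
  val('a') - val('d') = 1 - 4 = -3
  B^(n-1-k) = 7^3 mod 509 = 343
  Delta = -3 * 343 mod 509 = 498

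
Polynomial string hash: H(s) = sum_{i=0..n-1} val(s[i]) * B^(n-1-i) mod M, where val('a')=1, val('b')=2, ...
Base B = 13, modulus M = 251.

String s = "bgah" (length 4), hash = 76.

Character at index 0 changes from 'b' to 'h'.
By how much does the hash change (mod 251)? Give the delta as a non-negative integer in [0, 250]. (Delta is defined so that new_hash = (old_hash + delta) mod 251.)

Delta formula: (val(new) - val(old)) * B^(n-1-k) mod M
  val('h') - val('b') = 8 - 2 = 6
  B^(n-1-k) = 13^3 mod 251 = 189
  Delta = 6 * 189 mod 251 = 130

Answer: 130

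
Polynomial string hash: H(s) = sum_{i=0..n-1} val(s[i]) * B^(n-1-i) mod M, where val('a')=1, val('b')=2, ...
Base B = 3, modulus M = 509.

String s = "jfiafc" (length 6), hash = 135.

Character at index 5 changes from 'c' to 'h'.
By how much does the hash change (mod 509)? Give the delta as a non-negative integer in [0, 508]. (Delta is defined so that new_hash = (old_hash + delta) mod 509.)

Answer: 5

Derivation:
Delta formula: (val(new) - val(old)) * B^(n-1-k) mod M
  val('h') - val('c') = 8 - 3 = 5
  B^(n-1-k) = 3^0 mod 509 = 1
  Delta = 5 * 1 mod 509 = 5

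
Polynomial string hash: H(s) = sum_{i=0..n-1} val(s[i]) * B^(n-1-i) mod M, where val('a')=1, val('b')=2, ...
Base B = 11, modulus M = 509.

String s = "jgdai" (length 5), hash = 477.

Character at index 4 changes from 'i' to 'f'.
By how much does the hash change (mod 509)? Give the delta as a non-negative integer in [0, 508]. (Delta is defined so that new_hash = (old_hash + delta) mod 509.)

Delta formula: (val(new) - val(old)) * B^(n-1-k) mod M
  val('f') - val('i') = 6 - 9 = -3
  B^(n-1-k) = 11^0 mod 509 = 1
  Delta = -3 * 1 mod 509 = 506

Answer: 506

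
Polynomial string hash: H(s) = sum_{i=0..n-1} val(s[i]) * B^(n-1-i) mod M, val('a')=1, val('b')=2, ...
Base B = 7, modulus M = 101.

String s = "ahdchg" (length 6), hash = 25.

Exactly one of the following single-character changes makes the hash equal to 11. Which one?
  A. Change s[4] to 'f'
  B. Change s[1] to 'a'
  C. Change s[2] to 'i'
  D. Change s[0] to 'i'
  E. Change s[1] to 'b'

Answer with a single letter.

Option A: s[4]='h'->'f', delta=(6-8)*7^1 mod 101 = 87, hash=25+87 mod 101 = 11 <-- target
Option B: s[1]='h'->'a', delta=(1-8)*7^4 mod 101 = 60, hash=25+60 mod 101 = 85
Option C: s[2]='d'->'i', delta=(9-4)*7^3 mod 101 = 99, hash=25+99 mod 101 = 23
Option D: s[0]='a'->'i', delta=(9-1)*7^5 mod 101 = 25, hash=25+25 mod 101 = 50
Option E: s[1]='h'->'b', delta=(2-8)*7^4 mod 101 = 37, hash=25+37 mod 101 = 62

Answer: A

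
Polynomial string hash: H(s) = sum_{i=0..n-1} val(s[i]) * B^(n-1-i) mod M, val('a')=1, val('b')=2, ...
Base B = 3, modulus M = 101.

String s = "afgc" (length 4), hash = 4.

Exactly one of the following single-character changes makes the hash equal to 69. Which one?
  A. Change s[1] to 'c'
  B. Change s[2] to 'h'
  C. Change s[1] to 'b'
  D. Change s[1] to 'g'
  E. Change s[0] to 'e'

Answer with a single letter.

Answer: C

Derivation:
Option A: s[1]='f'->'c', delta=(3-6)*3^2 mod 101 = 74, hash=4+74 mod 101 = 78
Option B: s[2]='g'->'h', delta=(8-7)*3^1 mod 101 = 3, hash=4+3 mod 101 = 7
Option C: s[1]='f'->'b', delta=(2-6)*3^2 mod 101 = 65, hash=4+65 mod 101 = 69 <-- target
Option D: s[1]='f'->'g', delta=(7-6)*3^2 mod 101 = 9, hash=4+9 mod 101 = 13
Option E: s[0]='a'->'e', delta=(5-1)*3^3 mod 101 = 7, hash=4+7 mod 101 = 11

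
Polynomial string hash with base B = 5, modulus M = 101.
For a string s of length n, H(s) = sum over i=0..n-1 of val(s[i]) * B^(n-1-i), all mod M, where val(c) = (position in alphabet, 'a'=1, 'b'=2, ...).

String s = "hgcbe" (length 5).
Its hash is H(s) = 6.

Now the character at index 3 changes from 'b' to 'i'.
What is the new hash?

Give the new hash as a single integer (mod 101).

Answer: 41

Derivation:
val('b') = 2, val('i') = 9
Position k = 3, exponent = n-1-k = 1
B^1 mod M = 5^1 mod 101 = 5
Delta = (9 - 2) * 5 mod 101 = 35
New hash = (6 + 35) mod 101 = 41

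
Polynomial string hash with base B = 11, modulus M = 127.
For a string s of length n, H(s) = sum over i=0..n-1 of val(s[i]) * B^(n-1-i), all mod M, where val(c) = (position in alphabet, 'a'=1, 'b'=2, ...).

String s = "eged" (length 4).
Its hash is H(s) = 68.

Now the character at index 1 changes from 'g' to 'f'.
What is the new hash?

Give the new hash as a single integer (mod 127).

Answer: 74

Derivation:
val('g') = 7, val('f') = 6
Position k = 1, exponent = n-1-k = 2
B^2 mod M = 11^2 mod 127 = 121
Delta = (6 - 7) * 121 mod 127 = 6
New hash = (68 + 6) mod 127 = 74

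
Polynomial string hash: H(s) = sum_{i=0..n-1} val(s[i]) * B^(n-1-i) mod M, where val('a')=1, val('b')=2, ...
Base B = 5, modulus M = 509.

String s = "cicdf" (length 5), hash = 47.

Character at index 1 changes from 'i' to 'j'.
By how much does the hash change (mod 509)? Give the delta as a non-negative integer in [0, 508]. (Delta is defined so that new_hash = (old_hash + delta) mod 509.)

Answer: 125

Derivation:
Delta formula: (val(new) - val(old)) * B^(n-1-k) mod M
  val('j') - val('i') = 10 - 9 = 1
  B^(n-1-k) = 5^3 mod 509 = 125
  Delta = 1 * 125 mod 509 = 125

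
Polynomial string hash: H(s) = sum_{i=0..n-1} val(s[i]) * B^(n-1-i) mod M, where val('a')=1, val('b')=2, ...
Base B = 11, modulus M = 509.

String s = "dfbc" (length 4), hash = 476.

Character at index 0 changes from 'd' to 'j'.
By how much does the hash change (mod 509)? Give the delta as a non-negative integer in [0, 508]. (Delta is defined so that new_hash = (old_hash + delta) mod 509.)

Delta formula: (val(new) - val(old)) * B^(n-1-k) mod M
  val('j') - val('d') = 10 - 4 = 6
  B^(n-1-k) = 11^3 mod 509 = 313
  Delta = 6 * 313 mod 509 = 351

Answer: 351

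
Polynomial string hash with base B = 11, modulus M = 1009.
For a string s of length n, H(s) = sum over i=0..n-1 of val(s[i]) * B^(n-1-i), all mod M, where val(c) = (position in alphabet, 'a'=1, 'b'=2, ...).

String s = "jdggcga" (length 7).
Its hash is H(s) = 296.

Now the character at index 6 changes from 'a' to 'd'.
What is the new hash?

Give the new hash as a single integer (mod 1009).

Answer: 299

Derivation:
val('a') = 1, val('d') = 4
Position k = 6, exponent = n-1-k = 0
B^0 mod M = 11^0 mod 1009 = 1
Delta = (4 - 1) * 1 mod 1009 = 3
New hash = (296 + 3) mod 1009 = 299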